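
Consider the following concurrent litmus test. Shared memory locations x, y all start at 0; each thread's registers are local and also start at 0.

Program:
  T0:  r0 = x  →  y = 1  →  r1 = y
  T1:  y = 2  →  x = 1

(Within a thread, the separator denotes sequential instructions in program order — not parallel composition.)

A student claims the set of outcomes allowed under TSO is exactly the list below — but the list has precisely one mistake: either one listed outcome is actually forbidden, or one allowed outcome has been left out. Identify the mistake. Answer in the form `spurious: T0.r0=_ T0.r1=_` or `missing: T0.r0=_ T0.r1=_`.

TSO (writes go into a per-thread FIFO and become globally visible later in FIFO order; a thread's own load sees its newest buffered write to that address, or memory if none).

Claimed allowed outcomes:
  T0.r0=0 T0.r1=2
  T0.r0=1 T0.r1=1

outcome vector order: (T0.r0,T0.r1)
[TSO] allowed = {<0 1> <0 2> <1 1>}
TSO∖claimed = {<0 1>}

missing: T0.r0=0 T0.r1=1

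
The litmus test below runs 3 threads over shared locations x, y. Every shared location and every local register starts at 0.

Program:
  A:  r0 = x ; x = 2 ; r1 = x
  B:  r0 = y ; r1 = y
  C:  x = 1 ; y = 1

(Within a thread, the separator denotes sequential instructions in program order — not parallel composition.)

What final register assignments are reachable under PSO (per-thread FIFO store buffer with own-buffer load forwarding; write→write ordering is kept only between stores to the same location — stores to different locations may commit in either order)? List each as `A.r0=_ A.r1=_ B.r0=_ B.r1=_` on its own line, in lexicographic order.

A.r0=0 A.r1=1 B.r0=0 B.r1=0
A.r0=0 A.r1=1 B.r0=0 B.r1=1
A.r0=0 A.r1=1 B.r0=1 B.r1=1
A.r0=0 A.r1=2 B.r0=0 B.r1=0
A.r0=0 A.r1=2 B.r0=0 B.r1=1
A.r0=0 A.r1=2 B.r0=1 B.r1=1
A.r0=1 A.r1=2 B.r0=0 B.r1=0
A.r0=1 A.r1=2 B.r0=0 B.r1=1
A.r0=1 A.r1=2 B.r0=1 B.r1=1

outcome vector order: (A.r0,A.r1,B.r0,B.r1)
|PSO outcomes| = 9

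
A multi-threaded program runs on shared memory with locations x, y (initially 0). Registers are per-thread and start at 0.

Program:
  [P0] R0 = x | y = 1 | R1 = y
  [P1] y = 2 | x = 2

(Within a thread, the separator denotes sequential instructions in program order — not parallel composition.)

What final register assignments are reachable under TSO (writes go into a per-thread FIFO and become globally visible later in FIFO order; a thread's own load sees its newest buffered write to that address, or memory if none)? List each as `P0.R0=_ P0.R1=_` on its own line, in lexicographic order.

P0.R0=0 P0.R1=1
P0.R0=0 P0.R1=2
P0.R0=2 P0.R1=1

outcome vector order: (P0.R0,P0.R1)
|TSO outcomes| = 3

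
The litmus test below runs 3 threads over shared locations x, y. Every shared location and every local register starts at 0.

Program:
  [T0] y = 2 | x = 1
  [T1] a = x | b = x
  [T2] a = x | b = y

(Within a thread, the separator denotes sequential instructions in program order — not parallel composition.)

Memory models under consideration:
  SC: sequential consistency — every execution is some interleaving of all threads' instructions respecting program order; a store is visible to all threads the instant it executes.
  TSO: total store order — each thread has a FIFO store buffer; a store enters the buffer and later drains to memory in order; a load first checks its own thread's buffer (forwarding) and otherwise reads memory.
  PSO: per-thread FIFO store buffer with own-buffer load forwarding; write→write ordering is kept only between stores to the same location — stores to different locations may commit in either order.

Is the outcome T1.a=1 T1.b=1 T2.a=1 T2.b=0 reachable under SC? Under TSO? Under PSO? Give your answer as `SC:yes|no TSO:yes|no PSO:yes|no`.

outcome vector order: (T1.a,T1.b,T2.a,T2.b)
SC: 9 outcomes — {0/0/0/0, 0/0/0/2, 0/0/1/2, 0/1/0/0, 0/1/0/2, 0/1/1/2, 1/1/0/0, 1/1/0/2, 1/1/1/2}
TSO: 9 outcomes — {0/0/0/0, 0/0/0/2, 0/0/1/2, 0/1/0/0, 0/1/0/2, 0/1/1/2, 1/1/0/0, 1/1/0/2, 1/1/1/2}
PSO: 12 outcomes — {0/0/0/0, 0/0/0/2, 0/0/1/0, 0/0/1/2, 0/1/0/0, 0/1/0/2, 0/1/1/0, 0/1/1/2, 1/1/0/0, 1/1/0/2, 1/1/1/0, 1/1/1/2}
target 1/1/1/0 ∈ {PSO}

SC:no TSO:no PSO:yes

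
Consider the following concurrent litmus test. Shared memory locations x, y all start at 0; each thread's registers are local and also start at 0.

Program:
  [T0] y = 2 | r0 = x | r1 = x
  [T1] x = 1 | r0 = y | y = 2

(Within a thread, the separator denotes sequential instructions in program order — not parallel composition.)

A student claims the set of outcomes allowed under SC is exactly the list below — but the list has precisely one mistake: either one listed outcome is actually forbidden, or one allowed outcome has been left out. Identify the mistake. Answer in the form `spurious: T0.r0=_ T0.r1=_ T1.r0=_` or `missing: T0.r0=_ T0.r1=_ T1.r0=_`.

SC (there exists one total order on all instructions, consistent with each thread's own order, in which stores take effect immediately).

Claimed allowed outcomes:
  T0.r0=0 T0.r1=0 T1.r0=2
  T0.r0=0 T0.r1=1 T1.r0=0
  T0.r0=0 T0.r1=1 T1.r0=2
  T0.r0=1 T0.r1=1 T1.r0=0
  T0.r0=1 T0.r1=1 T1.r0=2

spurious: T0.r0=0 T0.r1=1 T1.r0=0

outcome vector order: (T0.r0,T0.r1,T1.r0)
SC: 4 outcomes — {<0 0 2> <0 1 2> <1 1 0> <1 1 2>}
claimed∖SC = {<0 1 0>}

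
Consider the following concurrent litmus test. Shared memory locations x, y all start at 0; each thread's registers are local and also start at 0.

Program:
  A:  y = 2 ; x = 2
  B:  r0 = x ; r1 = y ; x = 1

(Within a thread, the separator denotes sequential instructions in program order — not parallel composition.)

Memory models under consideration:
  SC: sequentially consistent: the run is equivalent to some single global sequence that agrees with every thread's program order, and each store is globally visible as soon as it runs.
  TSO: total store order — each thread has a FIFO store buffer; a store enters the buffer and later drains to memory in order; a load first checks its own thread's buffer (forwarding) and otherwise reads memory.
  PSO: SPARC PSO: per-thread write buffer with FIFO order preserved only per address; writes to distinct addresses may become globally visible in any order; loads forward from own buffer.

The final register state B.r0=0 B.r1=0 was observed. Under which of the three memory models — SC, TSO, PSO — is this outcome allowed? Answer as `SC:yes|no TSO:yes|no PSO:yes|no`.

outcome vector order: (B.r0,B.r1)
SC: 3 outcomes — {00; 02; 22}
TSO: 3 outcomes — {00; 02; 22}
PSO: 4 outcomes — {00; 02; 20; 22}
target 00 ∈ {SC,TSO,PSO}

SC:yes TSO:yes PSO:yes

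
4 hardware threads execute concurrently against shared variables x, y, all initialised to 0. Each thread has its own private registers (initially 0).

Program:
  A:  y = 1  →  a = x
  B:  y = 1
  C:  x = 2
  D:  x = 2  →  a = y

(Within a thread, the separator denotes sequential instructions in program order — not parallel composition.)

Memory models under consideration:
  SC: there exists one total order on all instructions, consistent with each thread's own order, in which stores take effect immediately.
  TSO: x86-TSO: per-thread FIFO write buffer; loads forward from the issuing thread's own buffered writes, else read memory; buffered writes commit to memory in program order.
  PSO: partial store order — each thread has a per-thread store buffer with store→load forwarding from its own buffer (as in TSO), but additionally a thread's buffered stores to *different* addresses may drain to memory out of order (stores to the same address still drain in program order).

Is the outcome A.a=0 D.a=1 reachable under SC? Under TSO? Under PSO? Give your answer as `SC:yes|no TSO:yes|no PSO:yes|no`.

SC:yes TSO:yes PSO:yes

outcome vector order: (A.a,D.a)
under SC → 0/1, 2/0, 2/1
under TSO → 0/0, 0/1, 2/0, 2/1
under PSO → 0/0, 0/1, 2/0, 2/1
target 0/1 ∈ {SC,TSO,PSO}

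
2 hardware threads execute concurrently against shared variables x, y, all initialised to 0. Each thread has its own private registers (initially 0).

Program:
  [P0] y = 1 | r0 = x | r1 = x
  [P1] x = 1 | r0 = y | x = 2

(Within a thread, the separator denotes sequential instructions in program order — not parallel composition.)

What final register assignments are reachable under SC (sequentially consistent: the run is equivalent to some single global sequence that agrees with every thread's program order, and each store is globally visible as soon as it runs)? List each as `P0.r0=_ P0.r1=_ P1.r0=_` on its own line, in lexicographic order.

P0.r0=0 P0.r1=0 P1.r0=1
P0.r0=0 P0.r1=1 P1.r0=1
P0.r0=0 P0.r1=2 P1.r0=1
P0.r0=1 P0.r1=1 P1.r0=0
P0.r0=1 P0.r1=1 P1.r0=1
P0.r0=1 P0.r1=2 P1.r0=0
P0.r0=1 P0.r1=2 P1.r0=1
P0.r0=2 P0.r1=2 P1.r0=0
P0.r0=2 P0.r1=2 P1.r0=1

outcome vector order: (P0.r0,P0.r1,P1.r0)
|SC outcomes| = 9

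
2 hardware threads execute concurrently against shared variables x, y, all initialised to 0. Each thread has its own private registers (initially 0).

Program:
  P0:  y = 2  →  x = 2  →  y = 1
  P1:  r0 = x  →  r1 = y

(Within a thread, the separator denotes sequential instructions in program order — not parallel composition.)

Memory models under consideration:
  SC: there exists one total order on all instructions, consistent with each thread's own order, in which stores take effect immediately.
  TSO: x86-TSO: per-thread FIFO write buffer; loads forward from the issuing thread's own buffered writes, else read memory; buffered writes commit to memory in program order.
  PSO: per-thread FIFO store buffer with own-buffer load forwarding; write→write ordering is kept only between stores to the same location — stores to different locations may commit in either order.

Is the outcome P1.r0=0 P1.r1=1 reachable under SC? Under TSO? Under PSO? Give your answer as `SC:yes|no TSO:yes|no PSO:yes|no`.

SC:yes TSO:yes PSO:yes

outcome vector order: (P1.r0,P1.r1)
SC: 5 outcomes — {<0 0>, <0 1>, <0 2>, <2 1>, <2 2>}
TSO: 5 outcomes — {<0 0>, <0 1>, <0 2>, <2 1>, <2 2>}
PSO: 6 outcomes — {<0 0>, <0 1>, <0 2>, <2 0>, <2 1>, <2 2>}
target <0 1> ∈ {SC,TSO,PSO}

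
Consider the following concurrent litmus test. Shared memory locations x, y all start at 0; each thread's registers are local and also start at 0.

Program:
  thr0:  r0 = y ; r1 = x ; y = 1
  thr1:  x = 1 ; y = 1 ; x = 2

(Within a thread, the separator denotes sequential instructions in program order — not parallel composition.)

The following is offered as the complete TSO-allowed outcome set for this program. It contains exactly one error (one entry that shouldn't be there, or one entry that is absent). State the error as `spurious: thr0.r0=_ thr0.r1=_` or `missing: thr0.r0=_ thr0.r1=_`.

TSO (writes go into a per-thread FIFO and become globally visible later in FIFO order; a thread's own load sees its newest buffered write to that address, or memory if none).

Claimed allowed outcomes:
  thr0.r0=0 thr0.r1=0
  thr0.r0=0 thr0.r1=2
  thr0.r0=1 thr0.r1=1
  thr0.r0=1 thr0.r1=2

outcome vector order: (thr0.r0,thr0.r1)
under TSO → (0,0) (0,1) (0,2) (1,1) (1,2)
TSO∖claimed = {(0,1)}

missing: thr0.r0=0 thr0.r1=1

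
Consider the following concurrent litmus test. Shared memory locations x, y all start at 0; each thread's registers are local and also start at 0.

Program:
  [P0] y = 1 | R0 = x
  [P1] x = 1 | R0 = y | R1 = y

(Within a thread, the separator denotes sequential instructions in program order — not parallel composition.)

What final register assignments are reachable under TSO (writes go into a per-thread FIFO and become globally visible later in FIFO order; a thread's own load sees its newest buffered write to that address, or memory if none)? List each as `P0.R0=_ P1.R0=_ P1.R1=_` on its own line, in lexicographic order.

outcome vector order: (P0.R0,P1.R0,P1.R1)
|TSO outcomes| = 6

P0.R0=0 P1.R0=0 P1.R1=0
P0.R0=0 P1.R0=0 P1.R1=1
P0.R0=0 P1.R0=1 P1.R1=1
P0.R0=1 P1.R0=0 P1.R1=0
P0.R0=1 P1.R0=0 P1.R1=1
P0.R0=1 P1.R0=1 P1.R1=1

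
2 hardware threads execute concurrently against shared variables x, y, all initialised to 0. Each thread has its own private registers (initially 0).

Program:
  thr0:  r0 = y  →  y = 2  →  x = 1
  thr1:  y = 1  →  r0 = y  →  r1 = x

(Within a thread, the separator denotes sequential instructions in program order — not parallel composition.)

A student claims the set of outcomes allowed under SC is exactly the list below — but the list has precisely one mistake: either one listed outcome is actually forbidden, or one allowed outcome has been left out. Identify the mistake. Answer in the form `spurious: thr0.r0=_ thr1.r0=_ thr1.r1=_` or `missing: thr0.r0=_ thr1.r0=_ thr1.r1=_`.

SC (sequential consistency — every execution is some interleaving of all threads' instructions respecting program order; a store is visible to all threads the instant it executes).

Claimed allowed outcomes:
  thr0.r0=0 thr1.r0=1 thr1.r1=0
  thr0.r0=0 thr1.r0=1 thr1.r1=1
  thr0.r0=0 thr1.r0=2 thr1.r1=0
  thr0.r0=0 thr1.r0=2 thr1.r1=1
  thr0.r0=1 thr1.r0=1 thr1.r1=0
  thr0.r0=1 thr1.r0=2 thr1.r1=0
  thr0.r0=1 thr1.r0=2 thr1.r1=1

missing: thr0.r0=1 thr1.r0=1 thr1.r1=1

outcome vector order: (thr0.r0,thr1.r0,thr1.r1)
SC (8): (0,1,0); (0,1,1); (0,2,0); (0,2,1); (1,1,0); (1,1,1); (1,2,0); (1,2,1)
SC∖claimed = {(1,1,1)}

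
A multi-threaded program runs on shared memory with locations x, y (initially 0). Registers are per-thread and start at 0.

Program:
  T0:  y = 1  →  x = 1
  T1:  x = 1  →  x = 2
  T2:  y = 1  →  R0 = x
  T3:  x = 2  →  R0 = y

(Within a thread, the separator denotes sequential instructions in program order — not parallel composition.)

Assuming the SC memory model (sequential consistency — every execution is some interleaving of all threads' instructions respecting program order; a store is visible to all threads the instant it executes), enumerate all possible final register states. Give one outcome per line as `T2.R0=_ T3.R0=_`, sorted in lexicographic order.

T2.R0=0 T3.R0=1
T2.R0=1 T3.R0=0
T2.R0=1 T3.R0=1
T2.R0=2 T3.R0=0
T2.R0=2 T3.R0=1

outcome vector order: (T2.R0,T3.R0)
|SC outcomes| = 5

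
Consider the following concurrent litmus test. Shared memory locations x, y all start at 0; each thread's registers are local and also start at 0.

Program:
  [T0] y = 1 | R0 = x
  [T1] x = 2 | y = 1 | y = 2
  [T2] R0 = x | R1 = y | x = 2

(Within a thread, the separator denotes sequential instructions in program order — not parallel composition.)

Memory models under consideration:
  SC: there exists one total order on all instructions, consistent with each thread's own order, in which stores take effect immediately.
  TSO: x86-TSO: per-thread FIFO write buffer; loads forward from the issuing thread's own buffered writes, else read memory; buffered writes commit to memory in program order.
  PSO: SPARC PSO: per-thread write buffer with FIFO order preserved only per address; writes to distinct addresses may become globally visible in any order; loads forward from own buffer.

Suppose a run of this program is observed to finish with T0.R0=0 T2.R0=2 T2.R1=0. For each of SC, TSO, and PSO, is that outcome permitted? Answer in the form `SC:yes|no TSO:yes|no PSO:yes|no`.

SC:no TSO:yes PSO:yes

outcome vector order: (T0.R0,T2.R0,T2.R1)
under SC → <0 0 0>; <0 0 1>; <0 0 2>; <0 2 1>; <0 2 2>; <2 0 0>; <2 0 1>; <2 0 2>; <2 2 0>; <2 2 1>; <2 2 2>
under TSO → <0 0 0>; <0 0 1>; <0 0 2>; <0 2 0>; <0 2 1>; <0 2 2>; <2 0 0>; <2 0 1>; <2 0 2>; <2 2 0>; <2 2 1>; <2 2 2>
under PSO → <0 0 0>; <0 0 1>; <0 0 2>; <0 2 0>; <0 2 1>; <0 2 2>; <2 0 0>; <2 0 1>; <2 0 2>; <2 2 0>; <2 2 1>; <2 2 2>
target <0 2 0> ∈ {TSO,PSO}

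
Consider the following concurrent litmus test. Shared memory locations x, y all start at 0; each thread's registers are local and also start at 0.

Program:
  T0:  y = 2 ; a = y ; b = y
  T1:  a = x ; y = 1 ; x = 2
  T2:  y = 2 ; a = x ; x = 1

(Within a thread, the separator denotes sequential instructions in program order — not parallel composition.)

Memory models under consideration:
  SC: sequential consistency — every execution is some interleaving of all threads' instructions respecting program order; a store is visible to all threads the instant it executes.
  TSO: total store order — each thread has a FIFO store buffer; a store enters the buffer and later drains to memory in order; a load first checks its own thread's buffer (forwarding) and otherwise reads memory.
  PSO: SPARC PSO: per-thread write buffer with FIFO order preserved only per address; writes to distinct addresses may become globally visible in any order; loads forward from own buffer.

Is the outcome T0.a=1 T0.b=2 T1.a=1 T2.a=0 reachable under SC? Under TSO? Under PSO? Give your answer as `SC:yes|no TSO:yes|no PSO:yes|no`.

outcome vector order: (T0.a,T0.b,T1.a,T2.a)
under SC → 1/1/0/0; 1/1/0/2; 1/1/1/0; 1/2/0/0; 1/2/0/2; 2/1/0/0; 2/1/0/2; 2/1/1/0; 2/2/0/0; 2/2/0/2; 2/2/1/0
under TSO → 1/1/0/0; 1/1/0/2; 1/1/1/0; 1/2/0/0; 1/2/0/2; 2/1/0/0; 2/1/0/2; 2/1/1/0; 2/2/0/0; 2/2/0/2; 2/2/1/0
under PSO → 1/1/0/0; 1/1/0/2; 1/1/1/0; 1/2/0/0; 1/2/0/2; 1/2/1/0; 2/1/0/0; 2/1/0/2; 2/1/1/0; 2/2/0/0; 2/2/0/2; 2/2/1/0
target 1/2/1/0 ∈ {PSO}

SC:no TSO:no PSO:yes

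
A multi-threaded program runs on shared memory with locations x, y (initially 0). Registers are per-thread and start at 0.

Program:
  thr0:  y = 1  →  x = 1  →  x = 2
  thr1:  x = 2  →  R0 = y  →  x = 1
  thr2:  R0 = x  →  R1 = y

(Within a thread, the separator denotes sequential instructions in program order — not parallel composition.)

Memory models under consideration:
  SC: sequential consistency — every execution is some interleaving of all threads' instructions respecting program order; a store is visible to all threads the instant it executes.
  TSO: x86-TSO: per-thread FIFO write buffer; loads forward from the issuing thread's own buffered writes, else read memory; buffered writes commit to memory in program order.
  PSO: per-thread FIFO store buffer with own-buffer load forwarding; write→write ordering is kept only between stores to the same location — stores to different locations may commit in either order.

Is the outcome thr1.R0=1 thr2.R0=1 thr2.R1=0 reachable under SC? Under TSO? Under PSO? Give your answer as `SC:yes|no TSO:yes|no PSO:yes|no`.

SC:no TSO:no PSO:yes

outcome vector order: (thr1.R0,thr2.R0,thr2.R1)
SC: 11 outcomes — {0/0/0 0/0/1 0/1/0 0/1/1 0/2/0 0/2/1 1/0/0 1/0/1 1/1/1 1/2/0 1/2/1}
TSO: 11 outcomes — {0/0/0 0/0/1 0/1/0 0/1/1 0/2/0 0/2/1 1/0/0 1/0/1 1/1/1 1/2/0 1/2/1}
PSO: 12 outcomes — {0/0/0 0/0/1 0/1/0 0/1/1 0/2/0 0/2/1 1/0/0 1/0/1 1/1/0 1/1/1 1/2/0 1/2/1}
target 1/1/0 ∈ {PSO}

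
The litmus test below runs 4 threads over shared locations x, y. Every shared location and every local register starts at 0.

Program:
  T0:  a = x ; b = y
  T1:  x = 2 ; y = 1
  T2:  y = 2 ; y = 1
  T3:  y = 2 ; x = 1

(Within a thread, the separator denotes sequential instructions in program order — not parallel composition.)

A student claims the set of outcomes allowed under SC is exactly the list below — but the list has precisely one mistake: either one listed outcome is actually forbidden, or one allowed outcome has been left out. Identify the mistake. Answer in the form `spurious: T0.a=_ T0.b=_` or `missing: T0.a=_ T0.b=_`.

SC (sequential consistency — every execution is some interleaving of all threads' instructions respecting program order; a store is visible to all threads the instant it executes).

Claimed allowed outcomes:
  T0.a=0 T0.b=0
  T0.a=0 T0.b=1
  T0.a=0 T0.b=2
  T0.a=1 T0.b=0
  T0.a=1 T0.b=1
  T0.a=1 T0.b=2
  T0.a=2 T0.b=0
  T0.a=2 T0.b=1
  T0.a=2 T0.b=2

spurious: T0.a=1 T0.b=0

outcome vector order: (T0.a,T0.b)
SC: 8 outcomes — {(0,0); (0,1); (0,2); (1,1); (1,2); (2,0); (2,1); (2,2)}
claimed∖SC = {(1,0)}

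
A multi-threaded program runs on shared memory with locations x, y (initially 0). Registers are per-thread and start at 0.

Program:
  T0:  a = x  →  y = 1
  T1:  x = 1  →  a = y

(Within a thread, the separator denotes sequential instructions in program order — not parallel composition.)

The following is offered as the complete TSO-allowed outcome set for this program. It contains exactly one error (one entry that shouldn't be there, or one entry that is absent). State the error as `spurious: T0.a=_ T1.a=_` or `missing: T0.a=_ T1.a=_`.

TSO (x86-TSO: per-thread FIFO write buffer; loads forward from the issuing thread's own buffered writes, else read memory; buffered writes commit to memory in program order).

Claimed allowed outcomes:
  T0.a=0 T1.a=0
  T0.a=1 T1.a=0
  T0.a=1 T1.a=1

outcome vector order: (T0.a,T1.a)
TSO (4): 0/0; 0/1; 1/0; 1/1
TSO∖claimed = {0/1}

missing: T0.a=0 T1.a=1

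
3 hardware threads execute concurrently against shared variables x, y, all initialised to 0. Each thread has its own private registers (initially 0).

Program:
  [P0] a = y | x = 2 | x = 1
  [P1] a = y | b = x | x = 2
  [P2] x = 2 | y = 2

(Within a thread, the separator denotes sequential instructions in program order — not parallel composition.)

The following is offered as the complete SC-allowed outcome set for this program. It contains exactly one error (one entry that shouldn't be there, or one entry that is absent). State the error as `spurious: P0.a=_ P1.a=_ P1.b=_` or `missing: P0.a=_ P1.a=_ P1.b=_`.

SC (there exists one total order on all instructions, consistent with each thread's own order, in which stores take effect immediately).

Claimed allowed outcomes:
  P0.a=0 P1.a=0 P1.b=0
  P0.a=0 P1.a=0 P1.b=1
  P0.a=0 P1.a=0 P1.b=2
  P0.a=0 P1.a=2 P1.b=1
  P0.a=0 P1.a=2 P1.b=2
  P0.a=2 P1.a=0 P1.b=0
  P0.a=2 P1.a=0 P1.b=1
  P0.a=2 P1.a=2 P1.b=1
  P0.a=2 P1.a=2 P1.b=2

outcome vector order: (P0.a,P1.a,P1.b)
SC: 10 outcomes — {000; 001; 002; 021; 022; 200; 201; 202; 221; 222}
SC∖claimed = {202}

missing: P0.a=2 P1.a=0 P1.b=2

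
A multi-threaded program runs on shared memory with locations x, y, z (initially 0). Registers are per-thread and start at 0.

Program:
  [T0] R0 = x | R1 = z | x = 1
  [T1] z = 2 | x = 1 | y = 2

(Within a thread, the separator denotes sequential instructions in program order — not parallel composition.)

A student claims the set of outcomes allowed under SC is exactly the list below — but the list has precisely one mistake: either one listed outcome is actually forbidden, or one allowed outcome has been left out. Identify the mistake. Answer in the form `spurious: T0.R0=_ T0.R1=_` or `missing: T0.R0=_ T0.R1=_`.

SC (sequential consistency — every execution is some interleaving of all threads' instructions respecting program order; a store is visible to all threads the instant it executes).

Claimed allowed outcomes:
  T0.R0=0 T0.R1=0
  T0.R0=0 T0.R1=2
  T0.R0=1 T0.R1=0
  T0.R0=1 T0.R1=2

spurious: T0.R0=1 T0.R1=0

outcome vector order: (T0.R0,T0.R1)
SC (3): <0 0> <0 2> <1 2>
claimed∖SC = {<1 0>}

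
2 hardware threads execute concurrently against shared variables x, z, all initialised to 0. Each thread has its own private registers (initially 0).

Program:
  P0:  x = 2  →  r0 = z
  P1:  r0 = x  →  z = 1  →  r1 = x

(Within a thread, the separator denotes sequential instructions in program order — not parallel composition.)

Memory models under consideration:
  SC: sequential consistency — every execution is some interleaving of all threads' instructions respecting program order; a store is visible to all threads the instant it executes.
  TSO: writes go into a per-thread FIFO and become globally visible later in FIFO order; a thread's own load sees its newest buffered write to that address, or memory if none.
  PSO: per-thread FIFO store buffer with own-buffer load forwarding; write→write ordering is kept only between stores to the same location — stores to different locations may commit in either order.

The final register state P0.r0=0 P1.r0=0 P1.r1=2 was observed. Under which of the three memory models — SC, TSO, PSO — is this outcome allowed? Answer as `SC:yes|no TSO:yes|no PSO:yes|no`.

SC:yes TSO:yes PSO:yes

outcome vector order: (P0.r0,P1.r0,P1.r1)
[SC] allowed = {(0,0,2), (0,2,2), (1,0,0), (1,0,2), (1,2,2)}
[TSO] allowed = {(0,0,0), (0,0,2), (0,2,2), (1,0,0), (1,0,2), (1,2,2)}
[PSO] allowed = {(0,0,0), (0,0,2), (0,2,2), (1,0,0), (1,0,2), (1,2,2)}
target (0,0,2) ∈ {SC,TSO,PSO}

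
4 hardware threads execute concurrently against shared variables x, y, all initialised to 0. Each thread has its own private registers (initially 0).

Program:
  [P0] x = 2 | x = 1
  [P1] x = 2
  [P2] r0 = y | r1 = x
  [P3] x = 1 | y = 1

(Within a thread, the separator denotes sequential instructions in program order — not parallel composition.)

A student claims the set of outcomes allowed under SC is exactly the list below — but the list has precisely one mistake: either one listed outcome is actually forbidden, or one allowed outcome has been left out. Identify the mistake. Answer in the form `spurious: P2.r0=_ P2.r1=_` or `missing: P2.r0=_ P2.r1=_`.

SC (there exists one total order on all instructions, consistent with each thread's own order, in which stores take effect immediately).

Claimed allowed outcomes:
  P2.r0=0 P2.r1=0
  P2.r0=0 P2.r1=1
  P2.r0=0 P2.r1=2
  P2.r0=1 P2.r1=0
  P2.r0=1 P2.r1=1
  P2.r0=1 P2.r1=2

spurious: P2.r0=1 P2.r1=0

outcome vector order: (P2.r0,P2.r1)
under SC → (0,0), (0,1), (0,2), (1,1), (1,2)
claimed∖SC = {(1,0)}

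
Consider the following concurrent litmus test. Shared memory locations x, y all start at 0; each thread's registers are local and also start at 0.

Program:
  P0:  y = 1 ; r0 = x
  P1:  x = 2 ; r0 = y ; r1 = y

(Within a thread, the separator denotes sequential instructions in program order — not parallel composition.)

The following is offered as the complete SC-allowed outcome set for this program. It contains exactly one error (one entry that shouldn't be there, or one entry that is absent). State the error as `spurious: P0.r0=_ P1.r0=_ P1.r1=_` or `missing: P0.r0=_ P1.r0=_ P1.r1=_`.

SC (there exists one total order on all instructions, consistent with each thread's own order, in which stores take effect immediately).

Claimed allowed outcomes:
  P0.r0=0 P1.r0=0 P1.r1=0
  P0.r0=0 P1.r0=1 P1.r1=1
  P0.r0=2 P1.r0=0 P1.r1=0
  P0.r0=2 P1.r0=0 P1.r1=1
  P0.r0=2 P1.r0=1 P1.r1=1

outcome vector order: (P0.r0,P1.r0,P1.r1)
[SC] allowed = {0/1/1, 2/0/0, 2/0/1, 2/1/1}
claimed∖SC = {0/0/0}

spurious: P0.r0=0 P1.r0=0 P1.r1=0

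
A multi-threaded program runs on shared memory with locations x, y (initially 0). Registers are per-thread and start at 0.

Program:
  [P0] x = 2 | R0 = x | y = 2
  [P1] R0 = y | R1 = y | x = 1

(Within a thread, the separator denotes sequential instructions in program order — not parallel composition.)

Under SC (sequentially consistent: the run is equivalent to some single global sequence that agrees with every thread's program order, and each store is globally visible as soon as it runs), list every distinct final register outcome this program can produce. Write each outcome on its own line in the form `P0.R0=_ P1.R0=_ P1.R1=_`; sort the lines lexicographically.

P0.R0=1 P1.R0=0 P1.R1=0
P0.R0=2 P1.R0=0 P1.R1=0
P0.R0=2 P1.R0=0 P1.R1=2
P0.R0=2 P1.R0=2 P1.R1=2

outcome vector order: (P0.R0,P1.R0,P1.R1)
|SC outcomes| = 4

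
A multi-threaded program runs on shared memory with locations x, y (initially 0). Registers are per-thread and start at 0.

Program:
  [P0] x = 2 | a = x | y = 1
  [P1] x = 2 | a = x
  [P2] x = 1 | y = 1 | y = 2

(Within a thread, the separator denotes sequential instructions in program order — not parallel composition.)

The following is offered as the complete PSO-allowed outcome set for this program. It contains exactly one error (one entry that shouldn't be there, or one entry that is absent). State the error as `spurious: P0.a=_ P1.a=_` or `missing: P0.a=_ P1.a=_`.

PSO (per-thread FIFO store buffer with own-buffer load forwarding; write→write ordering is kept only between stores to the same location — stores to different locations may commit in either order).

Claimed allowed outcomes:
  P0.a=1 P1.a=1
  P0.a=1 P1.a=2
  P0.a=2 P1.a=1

missing: P0.a=2 P1.a=2

outcome vector order: (P0.a,P1.a)
[PSO] allowed = {11 12 21 22}
PSO∖claimed = {22}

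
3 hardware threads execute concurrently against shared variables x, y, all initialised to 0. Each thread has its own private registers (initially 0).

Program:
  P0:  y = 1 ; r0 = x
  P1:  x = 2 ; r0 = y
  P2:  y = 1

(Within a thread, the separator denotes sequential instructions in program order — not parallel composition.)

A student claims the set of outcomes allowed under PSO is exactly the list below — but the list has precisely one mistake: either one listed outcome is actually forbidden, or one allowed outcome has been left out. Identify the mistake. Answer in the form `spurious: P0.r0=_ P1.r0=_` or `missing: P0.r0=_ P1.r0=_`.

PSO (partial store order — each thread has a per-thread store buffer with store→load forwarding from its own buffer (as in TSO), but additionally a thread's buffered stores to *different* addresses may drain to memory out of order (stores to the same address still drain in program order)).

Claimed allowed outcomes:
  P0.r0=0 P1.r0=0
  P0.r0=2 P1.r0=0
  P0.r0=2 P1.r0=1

outcome vector order: (P0.r0,P1.r0)
[PSO] allowed = {0/0 0/1 2/0 2/1}
PSO∖claimed = {0/1}

missing: P0.r0=0 P1.r0=1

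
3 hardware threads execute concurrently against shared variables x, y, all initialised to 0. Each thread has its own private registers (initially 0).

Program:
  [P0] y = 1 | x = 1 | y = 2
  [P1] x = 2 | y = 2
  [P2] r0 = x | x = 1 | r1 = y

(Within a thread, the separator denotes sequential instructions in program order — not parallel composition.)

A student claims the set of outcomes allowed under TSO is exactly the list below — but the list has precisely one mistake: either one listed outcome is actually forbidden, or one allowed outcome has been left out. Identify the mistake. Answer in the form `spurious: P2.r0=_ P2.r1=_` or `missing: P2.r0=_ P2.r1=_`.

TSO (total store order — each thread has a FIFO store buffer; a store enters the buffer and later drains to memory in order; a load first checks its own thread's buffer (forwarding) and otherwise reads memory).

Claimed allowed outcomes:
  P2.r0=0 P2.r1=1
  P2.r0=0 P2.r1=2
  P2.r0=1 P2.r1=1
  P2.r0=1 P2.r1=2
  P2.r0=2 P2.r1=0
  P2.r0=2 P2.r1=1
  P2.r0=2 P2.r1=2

missing: P2.r0=0 P2.r1=0

outcome vector order: (P2.r0,P2.r1)
TSO (8): <0 0>, <0 1>, <0 2>, <1 1>, <1 2>, <2 0>, <2 1>, <2 2>
TSO∖claimed = {<0 0>}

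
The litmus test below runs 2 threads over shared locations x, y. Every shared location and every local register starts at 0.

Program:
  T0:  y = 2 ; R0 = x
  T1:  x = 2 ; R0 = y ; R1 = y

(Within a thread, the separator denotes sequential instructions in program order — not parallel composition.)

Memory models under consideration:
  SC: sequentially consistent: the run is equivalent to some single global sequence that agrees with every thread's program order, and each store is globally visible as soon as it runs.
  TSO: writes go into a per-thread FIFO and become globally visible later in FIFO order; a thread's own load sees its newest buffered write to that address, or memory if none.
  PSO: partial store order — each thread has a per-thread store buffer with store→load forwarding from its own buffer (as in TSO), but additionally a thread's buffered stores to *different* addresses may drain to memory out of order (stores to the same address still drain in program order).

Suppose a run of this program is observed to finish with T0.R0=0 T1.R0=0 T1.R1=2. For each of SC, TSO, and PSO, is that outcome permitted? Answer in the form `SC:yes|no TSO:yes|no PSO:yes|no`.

outcome vector order: (T0.R0,T1.R0,T1.R1)
SC (4): <0 2 2> <2 0 0> <2 0 2> <2 2 2>
TSO (6): <0 0 0> <0 0 2> <0 2 2> <2 0 0> <2 0 2> <2 2 2>
PSO (6): <0 0 0> <0 0 2> <0 2 2> <2 0 0> <2 0 2> <2 2 2>
target <0 0 2> ∈ {TSO,PSO}

SC:no TSO:yes PSO:yes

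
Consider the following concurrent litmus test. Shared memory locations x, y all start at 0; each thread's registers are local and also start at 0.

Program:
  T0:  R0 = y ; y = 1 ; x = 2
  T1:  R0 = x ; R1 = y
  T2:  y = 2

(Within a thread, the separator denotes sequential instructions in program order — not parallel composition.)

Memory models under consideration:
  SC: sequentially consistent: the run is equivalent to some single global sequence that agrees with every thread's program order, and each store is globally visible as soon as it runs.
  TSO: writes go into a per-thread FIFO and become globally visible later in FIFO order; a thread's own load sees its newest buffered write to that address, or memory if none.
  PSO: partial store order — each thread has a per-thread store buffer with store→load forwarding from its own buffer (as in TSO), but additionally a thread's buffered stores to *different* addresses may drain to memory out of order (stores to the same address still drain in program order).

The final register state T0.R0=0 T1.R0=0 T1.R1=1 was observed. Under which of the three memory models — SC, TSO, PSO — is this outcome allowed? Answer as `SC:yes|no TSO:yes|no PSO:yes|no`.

SC:yes TSO:yes PSO:yes

outcome vector order: (T0.R0,T1.R0,T1.R1)
under SC → (0,0,0); (0,0,1); (0,0,2); (0,2,1); (0,2,2); (2,0,0); (2,0,1); (2,0,2); (2,2,1)
under TSO → (0,0,0); (0,0,1); (0,0,2); (0,2,1); (0,2,2); (2,0,0); (2,0,1); (2,0,2); (2,2,1)
under PSO → (0,0,0); (0,0,1); (0,0,2); (0,2,0); (0,2,1); (0,2,2); (2,0,0); (2,0,1); (2,0,2); (2,2,1); (2,2,2)
target (0,0,1) ∈ {SC,TSO,PSO}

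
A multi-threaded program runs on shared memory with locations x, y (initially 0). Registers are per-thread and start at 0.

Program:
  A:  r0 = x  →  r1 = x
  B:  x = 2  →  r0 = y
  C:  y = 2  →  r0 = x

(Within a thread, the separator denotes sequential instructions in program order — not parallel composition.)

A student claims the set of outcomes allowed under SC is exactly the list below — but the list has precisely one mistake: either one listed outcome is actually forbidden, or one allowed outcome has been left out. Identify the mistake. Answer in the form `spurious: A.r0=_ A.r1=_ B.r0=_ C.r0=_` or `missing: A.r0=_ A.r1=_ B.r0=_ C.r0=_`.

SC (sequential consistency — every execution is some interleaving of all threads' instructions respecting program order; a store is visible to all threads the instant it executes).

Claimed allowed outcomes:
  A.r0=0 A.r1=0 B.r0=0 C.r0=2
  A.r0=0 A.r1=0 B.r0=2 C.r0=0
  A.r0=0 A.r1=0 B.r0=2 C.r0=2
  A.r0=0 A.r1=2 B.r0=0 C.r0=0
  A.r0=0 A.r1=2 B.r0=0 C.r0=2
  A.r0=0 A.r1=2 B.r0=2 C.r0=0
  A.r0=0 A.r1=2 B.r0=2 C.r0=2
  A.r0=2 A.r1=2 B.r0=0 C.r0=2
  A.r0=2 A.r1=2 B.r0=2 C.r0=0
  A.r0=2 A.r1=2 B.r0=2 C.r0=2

spurious: A.r0=0 A.r1=2 B.r0=0 C.r0=0

outcome vector order: (A.r0,A.r1,B.r0,C.r0)
SC: 9 outcomes — {(0,0,0,2), (0,0,2,0), (0,0,2,2), (0,2,0,2), (0,2,2,0), (0,2,2,2), (2,2,0,2), (2,2,2,0), (2,2,2,2)}
claimed∖SC = {(0,2,0,0)}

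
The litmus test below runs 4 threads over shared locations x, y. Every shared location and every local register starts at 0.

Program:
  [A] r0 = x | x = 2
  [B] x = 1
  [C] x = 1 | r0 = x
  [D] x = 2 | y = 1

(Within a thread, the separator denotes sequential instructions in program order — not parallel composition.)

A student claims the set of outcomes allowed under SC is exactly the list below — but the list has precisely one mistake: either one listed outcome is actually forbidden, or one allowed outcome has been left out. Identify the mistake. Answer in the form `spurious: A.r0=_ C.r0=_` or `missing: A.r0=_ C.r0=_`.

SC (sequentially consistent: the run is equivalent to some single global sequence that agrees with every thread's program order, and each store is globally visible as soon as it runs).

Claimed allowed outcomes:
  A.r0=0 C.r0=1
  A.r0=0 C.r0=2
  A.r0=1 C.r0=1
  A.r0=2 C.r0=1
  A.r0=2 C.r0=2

outcome vector order: (A.r0,C.r0)
SC: 6 outcomes — {0/1, 0/2, 1/1, 1/2, 2/1, 2/2}
SC∖claimed = {1/2}

missing: A.r0=1 C.r0=2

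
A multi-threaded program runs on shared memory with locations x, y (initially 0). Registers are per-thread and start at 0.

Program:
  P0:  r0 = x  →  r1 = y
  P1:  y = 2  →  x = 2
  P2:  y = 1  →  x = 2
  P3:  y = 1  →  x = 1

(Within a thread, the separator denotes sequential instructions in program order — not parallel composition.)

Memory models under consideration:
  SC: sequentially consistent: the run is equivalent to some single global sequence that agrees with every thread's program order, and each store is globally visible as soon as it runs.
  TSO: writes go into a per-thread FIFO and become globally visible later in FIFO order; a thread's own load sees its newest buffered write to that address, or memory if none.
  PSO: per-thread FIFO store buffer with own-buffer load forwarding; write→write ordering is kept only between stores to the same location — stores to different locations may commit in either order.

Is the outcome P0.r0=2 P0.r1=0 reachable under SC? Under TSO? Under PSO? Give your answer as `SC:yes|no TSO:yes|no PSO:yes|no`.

SC:no TSO:no PSO:yes

outcome vector order: (P0.r0,P0.r1)
SC (7): 00 01 02 11 12 21 22
TSO (7): 00 01 02 11 12 21 22
PSO (9): 00 01 02 10 11 12 20 21 22
target 20 ∈ {PSO}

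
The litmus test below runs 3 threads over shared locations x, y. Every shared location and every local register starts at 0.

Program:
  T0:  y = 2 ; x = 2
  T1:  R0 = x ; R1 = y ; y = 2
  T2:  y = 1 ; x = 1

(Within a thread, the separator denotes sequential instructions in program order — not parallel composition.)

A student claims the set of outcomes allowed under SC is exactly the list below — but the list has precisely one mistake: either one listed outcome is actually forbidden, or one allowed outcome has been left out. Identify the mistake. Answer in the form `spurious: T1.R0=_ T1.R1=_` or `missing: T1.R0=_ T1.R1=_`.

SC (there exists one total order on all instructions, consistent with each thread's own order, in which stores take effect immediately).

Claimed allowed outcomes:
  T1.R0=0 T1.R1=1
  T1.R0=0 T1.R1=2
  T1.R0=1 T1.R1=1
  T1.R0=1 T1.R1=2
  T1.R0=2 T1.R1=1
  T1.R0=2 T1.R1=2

missing: T1.R0=0 T1.R1=0

outcome vector order: (T1.R0,T1.R1)
SC: 7 outcomes — {0/0; 0/1; 0/2; 1/1; 1/2; 2/1; 2/2}
SC∖claimed = {0/0}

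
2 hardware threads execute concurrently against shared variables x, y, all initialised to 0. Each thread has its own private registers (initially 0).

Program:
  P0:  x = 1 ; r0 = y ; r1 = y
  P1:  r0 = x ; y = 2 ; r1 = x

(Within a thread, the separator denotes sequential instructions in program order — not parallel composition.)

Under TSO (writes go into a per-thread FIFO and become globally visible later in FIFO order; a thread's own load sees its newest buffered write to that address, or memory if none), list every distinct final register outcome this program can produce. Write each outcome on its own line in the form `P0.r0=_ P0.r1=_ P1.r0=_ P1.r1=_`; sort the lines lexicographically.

outcome vector order: (P0.r0,P0.r1,P1.r0,P1.r1)
|TSO outcomes| = 9

P0.r0=0 P0.r1=0 P1.r0=0 P1.r1=0
P0.r0=0 P0.r1=0 P1.r0=0 P1.r1=1
P0.r0=0 P0.r1=0 P1.r0=1 P1.r1=1
P0.r0=0 P0.r1=2 P1.r0=0 P1.r1=0
P0.r0=0 P0.r1=2 P1.r0=0 P1.r1=1
P0.r0=0 P0.r1=2 P1.r0=1 P1.r1=1
P0.r0=2 P0.r1=2 P1.r0=0 P1.r1=0
P0.r0=2 P0.r1=2 P1.r0=0 P1.r1=1
P0.r0=2 P0.r1=2 P1.r0=1 P1.r1=1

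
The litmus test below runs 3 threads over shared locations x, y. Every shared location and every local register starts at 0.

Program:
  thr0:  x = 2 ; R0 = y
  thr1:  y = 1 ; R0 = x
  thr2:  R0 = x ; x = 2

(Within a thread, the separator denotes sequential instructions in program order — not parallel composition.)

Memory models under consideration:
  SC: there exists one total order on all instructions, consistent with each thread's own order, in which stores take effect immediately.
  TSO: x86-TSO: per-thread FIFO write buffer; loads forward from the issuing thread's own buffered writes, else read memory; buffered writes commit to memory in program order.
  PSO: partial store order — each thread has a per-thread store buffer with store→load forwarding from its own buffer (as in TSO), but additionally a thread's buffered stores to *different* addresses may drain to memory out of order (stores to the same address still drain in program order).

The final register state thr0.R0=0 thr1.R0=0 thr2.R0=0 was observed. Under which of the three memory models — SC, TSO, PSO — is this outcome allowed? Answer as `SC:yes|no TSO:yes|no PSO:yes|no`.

outcome vector order: (thr0.R0,thr1.R0,thr2.R0)
[SC] allowed = {(0,2,0) (0,2,2) (1,0,0) (1,0,2) (1,2,0) (1,2,2)}
[TSO] allowed = {(0,0,0) (0,0,2) (0,2,0) (0,2,2) (1,0,0) (1,0,2) (1,2,0) (1,2,2)}
[PSO] allowed = {(0,0,0) (0,0,2) (0,2,0) (0,2,2) (1,0,0) (1,0,2) (1,2,0) (1,2,2)}
target (0,0,0) ∈ {TSO,PSO}

SC:no TSO:yes PSO:yes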